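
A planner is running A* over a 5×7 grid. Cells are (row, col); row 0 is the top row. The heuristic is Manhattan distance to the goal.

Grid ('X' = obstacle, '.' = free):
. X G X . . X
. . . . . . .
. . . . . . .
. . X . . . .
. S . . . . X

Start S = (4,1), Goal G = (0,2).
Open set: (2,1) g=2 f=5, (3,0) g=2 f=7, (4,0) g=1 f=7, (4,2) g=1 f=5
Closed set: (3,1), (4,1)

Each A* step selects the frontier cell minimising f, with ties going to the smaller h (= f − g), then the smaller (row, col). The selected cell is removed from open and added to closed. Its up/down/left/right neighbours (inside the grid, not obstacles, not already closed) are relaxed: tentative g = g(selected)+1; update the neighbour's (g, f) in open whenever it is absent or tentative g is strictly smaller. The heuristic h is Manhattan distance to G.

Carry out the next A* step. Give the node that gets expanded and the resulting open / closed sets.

expanded=(2,1); open=[(1,1) g=3 f=5, (2,0) g=3 f=7, (2,2) g=3 f=5, (3,0) g=2 f=7, (4,0) g=1 f=7, (4,2) g=1 f=5]; closed=[(2,1), (3,1), (4,1)]

step 1: expand (2,1) (f=5, h=3) → closed; open now [(1,1) g=3 f=5, (2,0) g=3 f=7, (2,2) g=3 f=5, (3,0) g=2 f=7, (4,0) g=1 f=7, (4,2) g=1 f=5]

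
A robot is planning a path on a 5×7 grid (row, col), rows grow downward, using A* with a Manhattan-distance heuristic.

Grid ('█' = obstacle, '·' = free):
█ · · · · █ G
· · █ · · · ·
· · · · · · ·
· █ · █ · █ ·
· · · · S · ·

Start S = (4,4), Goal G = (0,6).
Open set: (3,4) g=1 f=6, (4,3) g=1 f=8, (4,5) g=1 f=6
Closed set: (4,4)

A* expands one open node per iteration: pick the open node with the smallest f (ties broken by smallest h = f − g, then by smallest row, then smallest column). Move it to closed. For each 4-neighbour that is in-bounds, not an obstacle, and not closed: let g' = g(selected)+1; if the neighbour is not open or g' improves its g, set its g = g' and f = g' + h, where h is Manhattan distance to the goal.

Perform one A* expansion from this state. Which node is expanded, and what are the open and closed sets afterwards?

step 1: expand (3,4) (f=6, h=5) → closed; open now [(2,4) g=2 f=6, (4,3) g=1 f=8, (4,5) g=1 f=6]

expanded=(3,4); open=[(2,4) g=2 f=6, (4,3) g=1 f=8, (4,5) g=1 f=6]; closed=[(3,4), (4,4)]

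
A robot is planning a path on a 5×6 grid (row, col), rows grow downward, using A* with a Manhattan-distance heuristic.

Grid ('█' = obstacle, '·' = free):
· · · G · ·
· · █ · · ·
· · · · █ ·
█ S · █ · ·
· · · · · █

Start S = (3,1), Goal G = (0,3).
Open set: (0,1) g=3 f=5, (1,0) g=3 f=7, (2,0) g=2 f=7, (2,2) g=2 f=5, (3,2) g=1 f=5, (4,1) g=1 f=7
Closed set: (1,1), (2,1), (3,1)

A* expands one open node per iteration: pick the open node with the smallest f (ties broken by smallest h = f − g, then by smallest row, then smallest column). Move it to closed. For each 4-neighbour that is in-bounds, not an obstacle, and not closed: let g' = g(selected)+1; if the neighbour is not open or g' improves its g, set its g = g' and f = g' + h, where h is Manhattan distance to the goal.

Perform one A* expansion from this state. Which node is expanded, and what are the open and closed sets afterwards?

expanded=(0,1); open=[(0,0) g=4 f=7, (0,2) g=4 f=5, (1,0) g=3 f=7, (2,0) g=2 f=7, (2,2) g=2 f=5, (3,2) g=1 f=5, (4,1) g=1 f=7]; closed=[(0,1), (1,1), (2,1), (3,1)]

step 1: expand (0,1) (f=5, h=2) → closed; open now [(0,0) g=4 f=7, (0,2) g=4 f=5, (1,0) g=3 f=7, (2,0) g=2 f=7, (2,2) g=2 f=5, (3,2) g=1 f=5, (4,1) g=1 f=7]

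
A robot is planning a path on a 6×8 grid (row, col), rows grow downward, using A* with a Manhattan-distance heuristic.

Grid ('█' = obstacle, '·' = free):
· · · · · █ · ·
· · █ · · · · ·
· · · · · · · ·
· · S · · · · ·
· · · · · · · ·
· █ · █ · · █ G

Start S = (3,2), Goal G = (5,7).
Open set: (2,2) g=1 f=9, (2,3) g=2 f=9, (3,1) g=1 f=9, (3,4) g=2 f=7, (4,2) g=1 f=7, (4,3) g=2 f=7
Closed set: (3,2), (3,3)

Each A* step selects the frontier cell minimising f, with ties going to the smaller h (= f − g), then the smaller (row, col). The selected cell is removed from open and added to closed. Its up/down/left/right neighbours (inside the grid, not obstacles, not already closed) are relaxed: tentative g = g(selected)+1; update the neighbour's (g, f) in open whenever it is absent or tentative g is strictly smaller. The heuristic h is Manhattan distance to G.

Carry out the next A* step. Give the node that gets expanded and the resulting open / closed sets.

step 1: expand (3,4) (f=7, h=5) → closed; open now [(2,2) g=1 f=9, (2,3) g=2 f=9, (2,4) g=3 f=9, (3,1) g=1 f=9, (3,5) g=3 f=7, (4,2) g=1 f=7, (4,3) g=2 f=7, (4,4) g=3 f=7]

expanded=(3,4); open=[(2,2) g=1 f=9, (2,3) g=2 f=9, (2,4) g=3 f=9, (3,1) g=1 f=9, (3,5) g=3 f=7, (4,2) g=1 f=7, (4,3) g=2 f=7, (4,4) g=3 f=7]; closed=[(3,2), (3,3), (3,4)]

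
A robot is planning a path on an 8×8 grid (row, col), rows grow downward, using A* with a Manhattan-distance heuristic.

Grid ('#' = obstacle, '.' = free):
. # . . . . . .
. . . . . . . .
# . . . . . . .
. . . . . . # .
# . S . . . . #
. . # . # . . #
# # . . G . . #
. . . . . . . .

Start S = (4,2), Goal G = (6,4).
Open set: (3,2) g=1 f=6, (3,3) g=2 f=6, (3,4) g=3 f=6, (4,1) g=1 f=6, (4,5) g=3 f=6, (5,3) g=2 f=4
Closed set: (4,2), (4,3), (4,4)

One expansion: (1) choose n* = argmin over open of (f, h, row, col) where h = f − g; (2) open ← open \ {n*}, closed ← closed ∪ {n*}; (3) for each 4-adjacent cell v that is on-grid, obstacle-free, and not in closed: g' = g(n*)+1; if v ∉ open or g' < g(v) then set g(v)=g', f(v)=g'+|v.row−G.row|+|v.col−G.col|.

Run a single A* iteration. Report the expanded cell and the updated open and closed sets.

expanded=(5,3); open=[(3,2) g=1 f=6, (3,3) g=2 f=6, (3,4) g=3 f=6, (4,1) g=1 f=6, (4,5) g=3 f=6, (6,3) g=3 f=4]; closed=[(4,2), (4,3), (4,4), (5,3)]

step 1: expand (5,3) (f=4, h=2) → closed; open now [(3,2) g=1 f=6, (3,3) g=2 f=6, (3,4) g=3 f=6, (4,1) g=1 f=6, (4,5) g=3 f=6, (6,3) g=3 f=4]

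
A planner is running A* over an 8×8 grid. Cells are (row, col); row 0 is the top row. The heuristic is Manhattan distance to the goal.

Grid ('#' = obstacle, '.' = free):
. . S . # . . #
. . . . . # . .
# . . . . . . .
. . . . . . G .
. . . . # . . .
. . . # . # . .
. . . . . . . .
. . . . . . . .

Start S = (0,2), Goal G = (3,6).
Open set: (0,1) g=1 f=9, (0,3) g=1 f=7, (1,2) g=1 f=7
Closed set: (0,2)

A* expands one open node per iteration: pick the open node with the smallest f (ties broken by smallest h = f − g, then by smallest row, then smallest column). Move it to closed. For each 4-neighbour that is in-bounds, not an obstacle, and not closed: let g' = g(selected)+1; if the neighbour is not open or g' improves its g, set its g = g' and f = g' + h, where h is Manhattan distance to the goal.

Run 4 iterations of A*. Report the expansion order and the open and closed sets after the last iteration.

order=[(0,3) → (1,3) → (1,4) → (2,4)]; open=[(0,1) g=1 f=9, (1,2) g=1 f=7, (2,3) g=3 f=7, (2,5) g=5 f=7, (3,4) g=5 f=7]; closed=[(0,2), (0,3), (1,3), (1,4), (2,4)]

step 1: expand (0,3) (f=7, h=6) → closed; open now [(0,1) g=1 f=9, (1,2) g=1 f=7, (1,3) g=2 f=7]
step 2: expand (1,3) (f=7, h=5) → closed; open now [(0,1) g=1 f=9, (1,2) g=1 f=7, (1,4) g=3 f=7, (2,3) g=3 f=7]
step 3: expand (1,4) (f=7, h=4) → closed; open now [(0,1) g=1 f=9, (1,2) g=1 f=7, (2,3) g=3 f=7, (2,4) g=4 f=7]
step 4: expand (2,4) (f=7, h=3) → closed; open now [(0,1) g=1 f=9, (1,2) g=1 f=7, (2,3) g=3 f=7, (2,5) g=5 f=7, (3,4) g=5 f=7]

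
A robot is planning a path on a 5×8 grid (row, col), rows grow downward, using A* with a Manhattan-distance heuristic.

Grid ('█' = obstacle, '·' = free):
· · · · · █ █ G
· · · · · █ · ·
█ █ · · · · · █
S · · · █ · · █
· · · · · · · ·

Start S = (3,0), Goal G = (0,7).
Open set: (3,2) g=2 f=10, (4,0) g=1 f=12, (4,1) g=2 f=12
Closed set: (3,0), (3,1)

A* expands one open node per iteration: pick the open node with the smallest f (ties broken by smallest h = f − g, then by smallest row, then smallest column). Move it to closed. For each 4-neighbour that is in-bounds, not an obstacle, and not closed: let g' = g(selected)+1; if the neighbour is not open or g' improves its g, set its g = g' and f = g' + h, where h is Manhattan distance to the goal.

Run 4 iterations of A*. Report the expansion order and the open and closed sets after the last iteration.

step 1: expand (3,2) (f=10, h=8) → closed; open now [(2,2) g=3 f=10, (3,3) g=3 f=10, (4,0) g=1 f=12, (4,1) g=2 f=12, (4,2) g=3 f=12]
step 2: expand (2,2) (f=10, h=7) → closed; open now [(1,2) g=4 f=10, (2,3) g=4 f=10, (3,3) g=3 f=10, (4,0) g=1 f=12, (4,1) g=2 f=12, (4,2) g=3 f=12]
step 3: expand (1,2) (f=10, h=6) → closed; open now [(0,2) g=5 f=10, (1,1) g=5 f=12, (1,3) g=5 f=10, (2,3) g=4 f=10, (3,3) g=3 f=10, (4,0) g=1 f=12, (4,1) g=2 f=12, (4,2) g=3 f=12]
step 4: expand (0,2) (f=10, h=5) → closed; open now [(0,1) g=6 f=12, (0,3) g=6 f=10, (1,1) g=5 f=12, (1,3) g=5 f=10, (2,3) g=4 f=10, (3,3) g=3 f=10, (4,0) g=1 f=12, (4,1) g=2 f=12, (4,2) g=3 f=12]

order=[(3,2) → (2,2) → (1,2) → (0,2)]; open=[(0,1) g=6 f=12, (0,3) g=6 f=10, (1,1) g=5 f=12, (1,3) g=5 f=10, (2,3) g=4 f=10, (3,3) g=3 f=10, (4,0) g=1 f=12, (4,1) g=2 f=12, (4,2) g=3 f=12]; closed=[(0,2), (1,2), (2,2), (3,0), (3,1), (3,2)]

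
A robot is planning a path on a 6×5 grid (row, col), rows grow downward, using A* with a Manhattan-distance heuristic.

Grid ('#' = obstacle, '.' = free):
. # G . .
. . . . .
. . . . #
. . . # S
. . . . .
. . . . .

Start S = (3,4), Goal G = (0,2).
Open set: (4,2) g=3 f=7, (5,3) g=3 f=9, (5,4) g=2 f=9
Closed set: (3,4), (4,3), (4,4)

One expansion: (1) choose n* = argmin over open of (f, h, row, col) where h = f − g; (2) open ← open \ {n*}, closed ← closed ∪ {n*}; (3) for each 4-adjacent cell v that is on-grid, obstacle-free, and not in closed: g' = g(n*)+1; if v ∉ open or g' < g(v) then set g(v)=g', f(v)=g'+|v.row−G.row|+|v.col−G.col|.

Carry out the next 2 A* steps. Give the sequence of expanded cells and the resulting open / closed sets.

order=[(4,2) → (3,2)]; open=[(2,2) g=5 f=7, (3,1) g=5 f=9, (4,1) g=4 f=9, (5,2) g=4 f=9, (5,3) g=3 f=9, (5,4) g=2 f=9]; closed=[(3,2), (3,4), (4,2), (4,3), (4,4)]

step 1: expand (4,2) (f=7, h=4) → closed; open now [(3,2) g=4 f=7, (4,1) g=4 f=9, (5,2) g=4 f=9, (5,3) g=3 f=9, (5,4) g=2 f=9]
step 2: expand (3,2) (f=7, h=3) → closed; open now [(2,2) g=5 f=7, (3,1) g=5 f=9, (4,1) g=4 f=9, (5,2) g=4 f=9, (5,3) g=3 f=9, (5,4) g=2 f=9]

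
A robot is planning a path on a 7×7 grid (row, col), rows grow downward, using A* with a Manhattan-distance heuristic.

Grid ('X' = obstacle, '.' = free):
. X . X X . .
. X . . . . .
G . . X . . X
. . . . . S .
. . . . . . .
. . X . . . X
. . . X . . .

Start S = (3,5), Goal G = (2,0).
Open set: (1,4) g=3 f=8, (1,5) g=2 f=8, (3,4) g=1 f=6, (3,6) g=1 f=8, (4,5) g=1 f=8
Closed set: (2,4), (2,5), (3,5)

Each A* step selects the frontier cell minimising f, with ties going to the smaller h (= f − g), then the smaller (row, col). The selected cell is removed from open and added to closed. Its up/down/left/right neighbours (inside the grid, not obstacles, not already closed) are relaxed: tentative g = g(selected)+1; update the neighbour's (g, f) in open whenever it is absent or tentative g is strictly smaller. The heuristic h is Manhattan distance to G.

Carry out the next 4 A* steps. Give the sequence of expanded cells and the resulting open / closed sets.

order=[(3,4) → (3,3) → (3,2) → (2,2)]; open=[(1,2) g=5 f=8, (1,4) g=3 f=8, (1,5) g=2 f=8, (2,1) g=5 f=6, (3,1) g=4 f=6, (3,6) g=1 f=8, (4,2) g=4 f=8, (4,3) g=3 f=8, (4,4) g=2 f=8, (4,5) g=1 f=8]; closed=[(2,2), (2,4), (2,5), (3,2), (3,3), (3,4), (3,5)]

step 1: expand (3,4) (f=6, h=5) → closed; open now [(1,4) g=3 f=8, (1,5) g=2 f=8, (3,3) g=2 f=6, (3,6) g=1 f=8, (4,4) g=2 f=8, (4,5) g=1 f=8]
step 2: expand (3,3) (f=6, h=4) → closed; open now [(1,4) g=3 f=8, (1,5) g=2 f=8, (3,2) g=3 f=6, (3,6) g=1 f=8, (4,3) g=3 f=8, (4,4) g=2 f=8, (4,5) g=1 f=8]
step 3: expand (3,2) (f=6, h=3) → closed; open now [(1,4) g=3 f=8, (1,5) g=2 f=8, (2,2) g=4 f=6, (3,1) g=4 f=6, (3,6) g=1 f=8, (4,2) g=4 f=8, (4,3) g=3 f=8, (4,4) g=2 f=8, (4,5) g=1 f=8]
step 4: expand (2,2) (f=6, h=2) → closed; open now [(1,2) g=5 f=8, (1,4) g=3 f=8, (1,5) g=2 f=8, (2,1) g=5 f=6, (3,1) g=4 f=6, (3,6) g=1 f=8, (4,2) g=4 f=8, (4,3) g=3 f=8, (4,4) g=2 f=8, (4,5) g=1 f=8]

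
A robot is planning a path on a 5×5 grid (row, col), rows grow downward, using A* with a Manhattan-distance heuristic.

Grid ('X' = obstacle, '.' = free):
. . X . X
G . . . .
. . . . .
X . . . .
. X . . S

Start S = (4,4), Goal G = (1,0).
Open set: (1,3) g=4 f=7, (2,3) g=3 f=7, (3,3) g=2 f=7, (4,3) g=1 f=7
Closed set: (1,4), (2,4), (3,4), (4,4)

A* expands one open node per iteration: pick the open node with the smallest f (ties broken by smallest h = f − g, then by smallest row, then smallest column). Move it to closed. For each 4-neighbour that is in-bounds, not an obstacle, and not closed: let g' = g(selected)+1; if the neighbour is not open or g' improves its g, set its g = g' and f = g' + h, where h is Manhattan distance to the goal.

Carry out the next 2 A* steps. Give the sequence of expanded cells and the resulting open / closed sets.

order=[(1,3) → (1,2)]; open=[(0,3) g=5 f=9, (1,1) g=6 f=7, (2,2) g=6 f=9, (2,3) g=3 f=7, (3,3) g=2 f=7, (4,3) g=1 f=7]; closed=[(1,2), (1,3), (1,4), (2,4), (3,4), (4,4)]

step 1: expand (1,3) (f=7, h=3) → closed; open now [(0,3) g=5 f=9, (1,2) g=5 f=7, (2,3) g=3 f=7, (3,3) g=2 f=7, (4,3) g=1 f=7]
step 2: expand (1,2) (f=7, h=2) → closed; open now [(0,3) g=5 f=9, (1,1) g=6 f=7, (2,2) g=6 f=9, (2,3) g=3 f=7, (3,3) g=2 f=7, (4,3) g=1 f=7]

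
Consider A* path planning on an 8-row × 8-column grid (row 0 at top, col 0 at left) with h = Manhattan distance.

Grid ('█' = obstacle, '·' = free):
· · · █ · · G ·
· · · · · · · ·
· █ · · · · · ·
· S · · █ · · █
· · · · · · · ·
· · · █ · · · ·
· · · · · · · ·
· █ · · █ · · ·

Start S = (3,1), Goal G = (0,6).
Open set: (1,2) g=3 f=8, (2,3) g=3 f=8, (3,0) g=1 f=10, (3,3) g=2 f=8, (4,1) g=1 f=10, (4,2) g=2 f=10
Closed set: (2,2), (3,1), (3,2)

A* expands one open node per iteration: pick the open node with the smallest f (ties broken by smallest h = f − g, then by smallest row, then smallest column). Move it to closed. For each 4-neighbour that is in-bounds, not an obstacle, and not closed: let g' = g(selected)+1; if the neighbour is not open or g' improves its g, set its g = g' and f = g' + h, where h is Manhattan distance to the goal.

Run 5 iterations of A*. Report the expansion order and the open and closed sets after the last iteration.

order=[(1,2) → (0,2) → (1,3) → (1,4) → (0,4)]; open=[(0,1) g=5 f=10, (0,5) g=7 f=8, (1,1) g=4 f=10, (1,5) g=6 f=8, (2,3) g=3 f=8, (2,4) g=6 f=10, (3,0) g=1 f=10, (3,3) g=2 f=8, (4,1) g=1 f=10, (4,2) g=2 f=10]; closed=[(0,2), (0,4), (1,2), (1,3), (1,4), (2,2), (3,1), (3,2)]

step 1: expand (1,2) (f=8, h=5) → closed; open now [(0,2) g=4 f=8, (1,1) g=4 f=10, (1,3) g=4 f=8, (2,3) g=3 f=8, (3,0) g=1 f=10, (3,3) g=2 f=8, (4,1) g=1 f=10, (4,2) g=2 f=10]
step 2: expand (0,2) (f=8, h=4) → closed; open now [(0,1) g=5 f=10, (1,1) g=4 f=10, (1,3) g=4 f=8, (2,3) g=3 f=8, (3,0) g=1 f=10, (3,3) g=2 f=8, (4,1) g=1 f=10, (4,2) g=2 f=10]
step 3: expand (1,3) (f=8, h=4) → closed; open now [(0,1) g=5 f=10, (1,1) g=4 f=10, (1,4) g=5 f=8, (2,3) g=3 f=8, (3,0) g=1 f=10, (3,3) g=2 f=8, (4,1) g=1 f=10, (4,2) g=2 f=10]
step 4: expand (1,4) (f=8, h=3) → closed; open now [(0,1) g=5 f=10, (0,4) g=6 f=8, (1,1) g=4 f=10, (1,5) g=6 f=8, (2,3) g=3 f=8, (2,4) g=6 f=10, (3,0) g=1 f=10, (3,3) g=2 f=8, (4,1) g=1 f=10, (4,2) g=2 f=10]
step 5: expand (0,4) (f=8, h=2) → closed; open now [(0,1) g=5 f=10, (0,5) g=7 f=8, (1,1) g=4 f=10, (1,5) g=6 f=8, (2,3) g=3 f=8, (2,4) g=6 f=10, (3,0) g=1 f=10, (3,3) g=2 f=8, (4,1) g=1 f=10, (4,2) g=2 f=10]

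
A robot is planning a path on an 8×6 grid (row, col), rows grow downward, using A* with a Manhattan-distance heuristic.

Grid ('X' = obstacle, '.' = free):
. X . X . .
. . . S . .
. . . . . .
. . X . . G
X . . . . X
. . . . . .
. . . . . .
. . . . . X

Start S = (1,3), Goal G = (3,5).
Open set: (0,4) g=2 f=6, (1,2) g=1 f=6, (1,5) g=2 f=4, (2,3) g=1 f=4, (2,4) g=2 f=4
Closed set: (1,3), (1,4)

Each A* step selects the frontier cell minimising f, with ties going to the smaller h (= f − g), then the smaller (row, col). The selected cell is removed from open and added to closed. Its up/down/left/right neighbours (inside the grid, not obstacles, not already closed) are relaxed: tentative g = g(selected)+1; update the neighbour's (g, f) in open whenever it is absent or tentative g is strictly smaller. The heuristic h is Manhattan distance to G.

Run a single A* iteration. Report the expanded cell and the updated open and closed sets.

expanded=(1,5); open=[(0,4) g=2 f=6, (0,5) g=3 f=6, (1,2) g=1 f=6, (2,3) g=1 f=4, (2,4) g=2 f=4, (2,5) g=3 f=4]; closed=[(1,3), (1,4), (1,5)]

step 1: expand (1,5) (f=4, h=2) → closed; open now [(0,4) g=2 f=6, (0,5) g=3 f=6, (1,2) g=1 f=6, (2,3) g=1 f=4, (2,4) g=2 f=4, (2,5) g=3 f=4]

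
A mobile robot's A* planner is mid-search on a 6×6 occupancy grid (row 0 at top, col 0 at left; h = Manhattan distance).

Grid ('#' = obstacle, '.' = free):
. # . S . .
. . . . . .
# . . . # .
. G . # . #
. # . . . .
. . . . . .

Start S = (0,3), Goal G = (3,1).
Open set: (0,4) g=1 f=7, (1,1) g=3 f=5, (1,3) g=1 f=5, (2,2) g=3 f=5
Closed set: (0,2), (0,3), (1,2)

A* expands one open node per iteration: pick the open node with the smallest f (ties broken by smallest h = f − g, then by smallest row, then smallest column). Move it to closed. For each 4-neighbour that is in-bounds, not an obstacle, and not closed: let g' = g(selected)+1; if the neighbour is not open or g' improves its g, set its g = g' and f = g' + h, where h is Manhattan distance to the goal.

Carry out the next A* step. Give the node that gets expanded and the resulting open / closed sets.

expanded=(1,1); open=[(0,4) g=1 f=7, (1,0) g=4 f=7, (1,3) g=1 f=5, (2,1) g=4 f=5, (2,2) g=3 f=5]; closed=[(0,2), (0,3), (1,1), (1,2)]

step 1: expand (1,1) (f=5, h=2) → closed; open now [(0,4) g=1 f=7, (1,0) g=4 f=7, (1,3) g=1 f=5, (2,1) g=4 f=5, (2,2) g=3 f=5]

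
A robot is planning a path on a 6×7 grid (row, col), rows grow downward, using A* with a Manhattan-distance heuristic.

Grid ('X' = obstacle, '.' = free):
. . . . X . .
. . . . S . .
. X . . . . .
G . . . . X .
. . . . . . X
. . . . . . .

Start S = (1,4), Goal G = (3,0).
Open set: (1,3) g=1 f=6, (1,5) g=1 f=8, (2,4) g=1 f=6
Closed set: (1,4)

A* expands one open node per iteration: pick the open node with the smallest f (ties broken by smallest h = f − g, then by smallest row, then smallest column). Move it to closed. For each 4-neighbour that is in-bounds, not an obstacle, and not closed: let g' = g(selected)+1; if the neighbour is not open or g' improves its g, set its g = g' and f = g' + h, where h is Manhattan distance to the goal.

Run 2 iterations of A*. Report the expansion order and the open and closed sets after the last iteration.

order=[(1,3) → (1,2)]; open=[(0,2) g=3 f=8, (0,3) g=2 f=8, (1,1) g=3 f=6, (1,5) g=1 f=8, (2,2) g=3 f=6, (2,3) g=2 f=6, (2,4) g=1 f=6]; closed=[(1,2), (1,3), (1,4)]

step 1: expand (1,3) (f=6, h=5) → closed; open now [(0,3) g=2 f=8, (1,2) g=2 f=6, (1,5) g=1 f=8, (2,3) g=2 f=6, (2,4) g=1 f=6]
step 2: expand (1,2) (f=6, h=4) → closed; open now [(0,2) g=3 f=8, (0,3) g=2 f=8, (1,1) g=3 f=6, (1,5) g=1 f=8, (2,2) g=3 f=6, (2,3) g=2 f=6, (2,4) g=1 f=6]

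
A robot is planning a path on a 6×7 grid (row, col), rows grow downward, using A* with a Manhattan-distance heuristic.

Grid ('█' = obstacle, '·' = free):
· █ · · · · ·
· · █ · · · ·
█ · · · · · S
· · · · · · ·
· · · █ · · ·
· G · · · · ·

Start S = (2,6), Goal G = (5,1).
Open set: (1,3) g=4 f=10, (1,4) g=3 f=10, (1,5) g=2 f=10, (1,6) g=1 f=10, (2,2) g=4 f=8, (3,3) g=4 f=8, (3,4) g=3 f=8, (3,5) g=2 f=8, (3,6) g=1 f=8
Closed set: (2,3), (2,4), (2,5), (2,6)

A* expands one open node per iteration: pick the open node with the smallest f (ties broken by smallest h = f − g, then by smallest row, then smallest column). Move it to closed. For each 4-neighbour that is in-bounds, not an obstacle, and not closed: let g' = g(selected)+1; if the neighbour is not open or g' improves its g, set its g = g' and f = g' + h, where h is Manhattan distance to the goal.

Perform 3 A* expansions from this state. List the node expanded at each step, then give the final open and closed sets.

step 1: expand (2,2) (f=8, h=4) → closed; open now [(1,3) g=4 f=10, (1,4) g=3 f=10, (1,5) g=2 f=10, (1,6) g=1 f=10, (2,1) g=5 f=8, (3,2) g=5 f=8, (3,3) g=4 f=8, (3,4) g=3 f=8, (3,5) g=2 f=8, (3,6) g=1 f=8]
step 2: expand (2,1) (f=8, h=3) → closed; open now [(1,1) g=6 f=10, (1,3) g=4 f=10, (1,4) g=3 f=10, (1,5) g=2 f=10, (1,6) g=1 f=10, (3,1) g=6 f=8, (3,2) g=5 f=8, (3,3) g=4 f=8, (3,4) g=3 f=8, (3,5) g=2 f=8, (3,6) g=1 f=8]
step 3: expand (3,1) (f=8, h=2) → closed; open now [(1,1) g=6 f=10, (1,3) g=4 f=10, (1,4) g=3 f=10, (1,5) g=2 f=10, (1,6) g=1 f=10, (3,0) g=7 f=10, (3,2) g=5 f=8, (3,3) g=4 f=8, (3,4) g=3 f=8, (3,5) g=2 f=8, (3,6) g=1 f=8, (4,1) g=7 f=8]

order=[(2,2) → (2,1) → (3,1)]; open=[(1,1) g=6 f=10, (1,3) g=4 f=10, (1,4) g=3 f=10, (1,5) g=2 f=10, (1,6) g=1 f=10, (3,0) g=7 f=10, (3,2) g=5 f=8, (3,3) g=4 f=8, (3,4) g=3 f=8, (3,5) g=2 f=8, (3,6) g=1 f=8, (4,1) g=7 f=8]; closed=[(2,1), (2,2), (2,3), (2,4), (2,5), (2,6), (3,1)]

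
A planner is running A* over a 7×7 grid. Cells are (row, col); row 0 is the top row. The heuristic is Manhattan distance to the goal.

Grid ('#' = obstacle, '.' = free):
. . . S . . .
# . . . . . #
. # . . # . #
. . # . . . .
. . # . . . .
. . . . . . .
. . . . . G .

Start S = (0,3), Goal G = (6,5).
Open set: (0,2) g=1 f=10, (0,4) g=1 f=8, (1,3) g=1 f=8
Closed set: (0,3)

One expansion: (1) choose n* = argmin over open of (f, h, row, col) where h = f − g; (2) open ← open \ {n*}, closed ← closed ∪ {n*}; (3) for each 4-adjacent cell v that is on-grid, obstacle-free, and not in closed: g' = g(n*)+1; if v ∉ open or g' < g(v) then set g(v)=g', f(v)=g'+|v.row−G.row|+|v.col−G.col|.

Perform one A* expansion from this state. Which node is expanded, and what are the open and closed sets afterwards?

expanded=(0,4); open=[(0,2) g=1 f=10, (0,5) g=2 f=8, (1,3) g=1 f=8, (1,4) g=2 f=8]; closed=[(0,3), (0,4)]

step 1: expand (0,4) (f=8, h=7) → closed; open now [(0,2) g=1 f=10, (0,5) g=2 f=8, (1,3) g=1 f=8, (1,4) g=2 f=8]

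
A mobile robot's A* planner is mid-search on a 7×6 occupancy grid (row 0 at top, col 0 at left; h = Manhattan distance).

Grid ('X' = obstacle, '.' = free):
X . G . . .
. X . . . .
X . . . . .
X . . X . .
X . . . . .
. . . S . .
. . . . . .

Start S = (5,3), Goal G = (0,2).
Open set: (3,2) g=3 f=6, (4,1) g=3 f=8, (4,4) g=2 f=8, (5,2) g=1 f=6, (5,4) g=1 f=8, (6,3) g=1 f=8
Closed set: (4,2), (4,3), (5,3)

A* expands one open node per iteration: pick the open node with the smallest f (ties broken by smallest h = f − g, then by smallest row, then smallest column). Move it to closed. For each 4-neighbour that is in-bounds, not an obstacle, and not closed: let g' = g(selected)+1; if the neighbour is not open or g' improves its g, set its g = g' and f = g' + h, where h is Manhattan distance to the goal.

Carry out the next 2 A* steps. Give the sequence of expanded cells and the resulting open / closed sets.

order=[(3,2) → (2,2)]; open=[(1,2) g=5 f=6, (2,1) g=5 f=8, (2,3) g=5 f=8, (3,1) g=4 f=8, (4,1) g=3 f=8, (4,4) g=2 f=8, (5,2) g=1 f=6, (5,4) g=1 f=8, (6,3) g=1 f=8]; closed=[(2,2), (3,2), (4,2), (4,3), (5,3)]

step 1: expand (3,2) (f=6, h=3) → closed; open now [(2,2) g=4 f=6, (3,1) g=4 f=8, (4,1) g=3 f=8, (4,4) g=2 f=8, (5,2) g=1 f=6, (5,4) g=1 f=8, (6,3) g=1 f=8]
step 2: expand (2,2) (f=6, h=2) → closed; open now [(1,2) g=5 f=6, (2,1) g=5 f=8, (2,3) g=5 f=8, (3,1) g=4 f=8, (4,1) g=3 f=8, (4,4) g=2 f=8, (5,2) g=1 f=6, (5,4) g=1 f=8, (6,3) g=1 f=8]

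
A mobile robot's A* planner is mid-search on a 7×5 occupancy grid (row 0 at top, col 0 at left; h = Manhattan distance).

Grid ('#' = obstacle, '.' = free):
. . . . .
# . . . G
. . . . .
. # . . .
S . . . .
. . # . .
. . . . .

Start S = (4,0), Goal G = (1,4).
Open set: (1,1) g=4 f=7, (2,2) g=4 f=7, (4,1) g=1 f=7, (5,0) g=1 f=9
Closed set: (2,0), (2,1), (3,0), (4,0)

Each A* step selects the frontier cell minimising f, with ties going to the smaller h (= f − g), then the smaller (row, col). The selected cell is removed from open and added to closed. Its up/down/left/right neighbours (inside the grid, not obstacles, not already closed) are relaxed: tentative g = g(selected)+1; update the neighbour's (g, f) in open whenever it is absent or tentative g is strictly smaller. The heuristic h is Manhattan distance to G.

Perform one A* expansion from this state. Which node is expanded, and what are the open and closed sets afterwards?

step 1: expand (1,1) (f=7, h=3) → closed; open now [(0,1) g=5 f=9, (1,2) g=5 f=7, (2,2) g=4 f=7, (4,1) g=1 f=7, (5,0) g=1 f=9]

expanded=(1,1); open=[(0,1) g=5 f=9, (1,2) g=5 f=7, (2,2) g=4 f=7, (4,1) g=1 f=7, (5,0) g=1 f=9]; closed=[(1,1), (2,0), (2,1), (3,0), (4,0)]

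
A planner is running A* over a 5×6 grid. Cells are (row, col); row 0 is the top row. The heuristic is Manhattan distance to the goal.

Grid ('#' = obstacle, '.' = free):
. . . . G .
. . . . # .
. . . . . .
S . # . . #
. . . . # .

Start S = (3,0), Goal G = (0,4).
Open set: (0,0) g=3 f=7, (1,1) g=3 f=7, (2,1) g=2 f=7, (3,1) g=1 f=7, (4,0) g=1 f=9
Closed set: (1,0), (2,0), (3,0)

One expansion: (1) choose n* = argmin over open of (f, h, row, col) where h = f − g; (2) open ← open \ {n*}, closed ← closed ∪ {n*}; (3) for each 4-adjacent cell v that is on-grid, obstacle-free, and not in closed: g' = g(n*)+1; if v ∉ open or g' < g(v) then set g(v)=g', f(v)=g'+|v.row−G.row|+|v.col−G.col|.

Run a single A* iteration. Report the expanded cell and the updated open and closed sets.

step 1: expand (0,0) (f=7, h=4) → closed; open now [(0,1) g=4 f=7, (1,1) g=3 f=7, (2,1) g=2 f=7, (3,1) g=1 f=7, (4,0) g=1 f=9]

expanded=(0,0); open=[(0,1) g=4 f=7, (1,1) g=3 f=7, (2,1) g=2 f=7, (3,1) g=1 f=7, (4,0) g=1 f=9]; closed=[(0,0), (1,0), (2,0), (3,0)]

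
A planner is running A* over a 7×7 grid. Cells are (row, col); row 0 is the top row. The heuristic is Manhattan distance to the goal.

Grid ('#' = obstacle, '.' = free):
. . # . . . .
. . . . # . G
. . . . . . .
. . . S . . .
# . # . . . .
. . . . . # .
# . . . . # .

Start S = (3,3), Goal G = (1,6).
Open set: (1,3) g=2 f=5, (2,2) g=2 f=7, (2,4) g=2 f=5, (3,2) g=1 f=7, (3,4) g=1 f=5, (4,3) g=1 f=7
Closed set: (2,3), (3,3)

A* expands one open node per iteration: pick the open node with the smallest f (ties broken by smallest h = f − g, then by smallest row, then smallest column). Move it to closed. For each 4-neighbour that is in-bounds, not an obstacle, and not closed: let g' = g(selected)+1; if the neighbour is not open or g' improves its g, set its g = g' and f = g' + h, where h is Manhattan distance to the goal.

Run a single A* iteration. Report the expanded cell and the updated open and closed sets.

step 1: expand (1,3) (f=5, h=3) → closed; open now [(0,3) g=3 f=7, (1,2) g=3 f=7, (2,2) g=2 f=7, (2,4) g=2 f=5, (3,2) g=1 f=7, (3,4) g=1 f=5, (4,3) g=1 f=7]

expanded=(1,3); open=[(0,3) g=3 f=7, (1,2) g=3 f=7, (2,2) g=2 f=7, (2,4) g=2 f=5, (3,2) g=1 f=7, (3,4) g=1 f=5, (4,3) g=1 f=7]; closed=[(1,3), (2,3), (3,3)]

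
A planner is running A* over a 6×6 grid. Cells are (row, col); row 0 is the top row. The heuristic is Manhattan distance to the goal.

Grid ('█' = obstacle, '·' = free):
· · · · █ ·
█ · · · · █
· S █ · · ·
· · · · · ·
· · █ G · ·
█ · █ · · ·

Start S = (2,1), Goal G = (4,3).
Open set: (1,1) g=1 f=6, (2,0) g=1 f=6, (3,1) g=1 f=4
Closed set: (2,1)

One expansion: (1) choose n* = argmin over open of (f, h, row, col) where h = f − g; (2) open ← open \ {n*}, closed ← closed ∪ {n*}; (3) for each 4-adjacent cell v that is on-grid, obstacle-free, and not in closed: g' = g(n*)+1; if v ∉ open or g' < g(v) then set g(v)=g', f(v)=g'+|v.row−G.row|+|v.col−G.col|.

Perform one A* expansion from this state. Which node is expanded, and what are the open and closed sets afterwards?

expanded=(3,1); open=[(1,1) g=1 f=6, (2,0) g=1 f=6, (3,0) g=2 f=6, (3,2) g=2 f=4, (4,1) g=2 f=4]; closed=[(2,1), (3,1)]

step 1: expand (3,1) (f=4, h=3) → closed; open now [(1,1) g=1 f=6, (2,0) g=1 f=6, (3,0) g=2 f=6, (3,2) g=2 f=4, (4,1) g=2 f=4]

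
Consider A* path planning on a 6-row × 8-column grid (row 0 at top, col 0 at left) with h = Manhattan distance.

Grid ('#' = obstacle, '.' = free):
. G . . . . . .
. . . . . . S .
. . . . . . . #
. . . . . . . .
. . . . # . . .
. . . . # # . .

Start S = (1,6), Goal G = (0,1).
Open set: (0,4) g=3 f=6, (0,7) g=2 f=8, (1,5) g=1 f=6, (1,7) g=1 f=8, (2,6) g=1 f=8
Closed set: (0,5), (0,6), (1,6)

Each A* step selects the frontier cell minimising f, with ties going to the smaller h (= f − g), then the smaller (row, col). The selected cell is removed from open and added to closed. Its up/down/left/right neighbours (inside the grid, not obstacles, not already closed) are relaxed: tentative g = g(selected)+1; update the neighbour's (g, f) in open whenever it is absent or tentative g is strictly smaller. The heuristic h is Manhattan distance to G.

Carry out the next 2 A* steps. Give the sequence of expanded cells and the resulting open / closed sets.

step 1: expand (0,4) (f=6, h=3) → closed; open now [(0,3) g=4 f=6, (0,7) g=2 f=8, (1,4) g=4 f=8, (1,5) g=1 f=6, (1,7) g=1 f=8, (2,6) g=1 f=8]
step 2: expand (0,3) (f=6, h=2) → closed; open now [(0,2) g=5 f=6, (0,7) g=2 f=8, (1,3) g=5 f=8, (1,4) g=4 f=8, (1,5) g=1 f=6, (1,7) g=1 f=8, (2,6) g=1 f=8]

order=[(0,4) → (0,3)]; open=[(0,2) g=5 f=6, (0,7) g=2 f=8, (1,3) g=5 f=8, (1,4) g=4 f=8, (1,5) g=1 f=6, (1,7) g=1 f=8, (2,6) g=1 f=8]; closed=[(0,3), (0,4), (0,5), (0,6), (1,6)]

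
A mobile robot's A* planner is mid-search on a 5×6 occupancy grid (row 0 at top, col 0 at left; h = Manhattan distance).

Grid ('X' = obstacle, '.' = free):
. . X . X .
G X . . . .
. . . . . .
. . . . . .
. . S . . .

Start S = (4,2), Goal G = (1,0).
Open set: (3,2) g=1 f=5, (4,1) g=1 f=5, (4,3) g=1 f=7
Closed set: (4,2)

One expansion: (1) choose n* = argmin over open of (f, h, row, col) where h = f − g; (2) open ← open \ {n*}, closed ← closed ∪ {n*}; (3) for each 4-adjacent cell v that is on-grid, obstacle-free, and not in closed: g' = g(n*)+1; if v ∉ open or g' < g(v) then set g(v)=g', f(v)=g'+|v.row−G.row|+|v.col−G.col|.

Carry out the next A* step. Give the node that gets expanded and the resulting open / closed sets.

step 1: expand (3,2) (f=5, h=4) → closed; open now [(2,2) g=2 f=5, (3,1) g=2 f=5, (3,3) g=2 f=7, (4,1) g=1 f=5, (4,3) g=1 f=7]

expanded=(3,2); open=[(2,2) g=2 f=5, (3,1) g=2 f=5, (3,3) g=2 f=7, (4,1) g=1 f=5, (4,3) g=1 f=7]; closed=[(3,2), (4,2)]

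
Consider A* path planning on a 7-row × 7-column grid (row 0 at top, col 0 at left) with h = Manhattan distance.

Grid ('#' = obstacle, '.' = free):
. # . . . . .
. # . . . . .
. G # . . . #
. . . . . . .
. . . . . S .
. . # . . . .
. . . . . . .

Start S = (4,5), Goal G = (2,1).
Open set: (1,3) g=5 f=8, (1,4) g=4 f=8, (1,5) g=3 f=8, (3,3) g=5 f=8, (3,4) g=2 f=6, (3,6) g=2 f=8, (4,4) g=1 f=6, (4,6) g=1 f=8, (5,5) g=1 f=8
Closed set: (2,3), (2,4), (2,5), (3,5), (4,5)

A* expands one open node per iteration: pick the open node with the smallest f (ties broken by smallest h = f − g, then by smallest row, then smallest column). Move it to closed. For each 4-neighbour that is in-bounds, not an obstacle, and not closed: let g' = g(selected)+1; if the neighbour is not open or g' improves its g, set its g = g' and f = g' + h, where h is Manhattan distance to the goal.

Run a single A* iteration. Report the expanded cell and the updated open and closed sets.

step 1: expand (3,4) (f=6, h=4) → closed; open now [(1,3) g=5 f=8, (1,4) g=4 f=8, (1,5) g=3 f=8, (3,3) g=3 f=6, (3,6) g=2 f=8, (4,4) g=1 f=6, (4,6) g=1 f=8, (5,5) g=1 f=8]

expanded=(3,4); open=[(1,3) g=5 f=8, (1,4) g=4 f=8, (1,5) g=3 f=8, (3,3) g=3 f=6, (3,6) g=2 f=8, (4,4) g=1 f=6, (4,6) g=1 f=8, (5,5) g=1 f=8]; closed=[(2,3), (2,4), (2,5), (3,4), (3,5), (4,5)]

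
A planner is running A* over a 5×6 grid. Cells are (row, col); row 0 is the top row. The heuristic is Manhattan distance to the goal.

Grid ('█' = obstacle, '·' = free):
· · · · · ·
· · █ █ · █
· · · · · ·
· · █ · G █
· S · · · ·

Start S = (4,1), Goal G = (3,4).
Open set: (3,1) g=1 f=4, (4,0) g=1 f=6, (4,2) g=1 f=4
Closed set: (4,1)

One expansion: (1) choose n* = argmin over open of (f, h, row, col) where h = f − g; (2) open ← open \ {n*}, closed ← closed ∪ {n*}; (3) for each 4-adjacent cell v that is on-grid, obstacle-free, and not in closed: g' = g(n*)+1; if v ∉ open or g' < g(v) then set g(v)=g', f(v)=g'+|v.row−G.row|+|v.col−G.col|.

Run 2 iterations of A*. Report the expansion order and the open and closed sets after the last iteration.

step 1: expand (3,1) (f=4, h=3) → closed; open now [(2,1) g=2 f=6, (3,0) g=2 f=6, (4,0) g=1 f=6, (4,2) g=1 f=4]
step 2: expand (4,2) (f=4, h=3) → closed; open now [(2,1) g=2 f=6, (3,0) g=2 f=6, (4,0) g=1 f=6, (4,3) g=2 f=4]

order=[(3,1) → (4,2)]; open=[(2,1) g=2 f=6, (3,0) g=2 f=6, (4,0) g=1 f=6, (4,3) g=2 f=4]; closed=[(3,1), (4,1), (4,2)]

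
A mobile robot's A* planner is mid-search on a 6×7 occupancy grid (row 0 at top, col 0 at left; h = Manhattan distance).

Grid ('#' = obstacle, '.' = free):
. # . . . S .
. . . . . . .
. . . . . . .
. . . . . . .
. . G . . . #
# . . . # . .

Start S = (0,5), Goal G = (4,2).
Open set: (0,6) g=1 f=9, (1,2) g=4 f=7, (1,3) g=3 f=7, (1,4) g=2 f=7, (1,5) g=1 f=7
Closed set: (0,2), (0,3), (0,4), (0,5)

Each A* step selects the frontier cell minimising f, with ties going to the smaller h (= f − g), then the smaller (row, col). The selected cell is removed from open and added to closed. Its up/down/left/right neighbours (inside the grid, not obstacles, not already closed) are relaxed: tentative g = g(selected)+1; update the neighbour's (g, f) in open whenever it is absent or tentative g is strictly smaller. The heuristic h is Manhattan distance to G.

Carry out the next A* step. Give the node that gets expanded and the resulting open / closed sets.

expanded=(1,2); open=[(0,6) g=1 f=9, (1,1) g=5 f=9, (1,3) g=3 f=7, (1,4) g=2 f=7, (1,5) g=1 f=7, (2,2) g=5 f=7]; closed=[(0,2), (0,3), (0,4), (0,5), (1,2)]

step 1: expand (1,2) (f=7, h=3) → closed; open now [(0,6) g=1 f=9, (1,1) g=5 f=9, (1,3) g=3 f=7, (1,4) g=2 f=7, (1,5) g=1 f=7, (2,2) g=5 f=7]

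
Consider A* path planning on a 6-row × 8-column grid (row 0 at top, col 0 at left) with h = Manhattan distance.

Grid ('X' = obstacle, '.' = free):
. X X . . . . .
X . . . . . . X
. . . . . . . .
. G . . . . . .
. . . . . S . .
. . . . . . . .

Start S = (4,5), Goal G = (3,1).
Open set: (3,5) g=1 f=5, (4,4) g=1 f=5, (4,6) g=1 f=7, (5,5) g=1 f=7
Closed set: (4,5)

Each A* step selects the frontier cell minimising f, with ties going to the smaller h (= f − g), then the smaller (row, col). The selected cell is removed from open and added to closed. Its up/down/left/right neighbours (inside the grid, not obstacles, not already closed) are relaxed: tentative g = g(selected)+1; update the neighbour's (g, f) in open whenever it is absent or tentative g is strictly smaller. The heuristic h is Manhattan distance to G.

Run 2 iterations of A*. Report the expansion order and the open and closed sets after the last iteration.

order=[(3,5) → (3,4)]; open=[(2,4) g=3 f=7, (2,5) g=2 f=7, (3,3) g=3 f=5, (3,6) g=2 f=7, (4,4) g=1 f=5, (4,6) g=1 f=7, (5,5) g=1 f=7]; closed=[(3,4), (3,5), (4,5)]

step 1: expand (3,5) (f=5, h=4) → closed; open now [(2,5) g=2 f=7, (3,4) g=2 f=5, (3,6) g=2 f=7, (4,4) g=1 f=5, (4,6) g=1 f=7, (5,5) g=1 f=7]
step 2: expand (3,4) (f=5, h=3) → closed; open now [(2,4) g=3 f=7, (2,5) g=2 f=7, (3,3) g=3 f=5, (3,6) g=2 f=7, (4,4) g=1 f=5, (4,6) g=1 f=7, (5,5) g=1 f=7]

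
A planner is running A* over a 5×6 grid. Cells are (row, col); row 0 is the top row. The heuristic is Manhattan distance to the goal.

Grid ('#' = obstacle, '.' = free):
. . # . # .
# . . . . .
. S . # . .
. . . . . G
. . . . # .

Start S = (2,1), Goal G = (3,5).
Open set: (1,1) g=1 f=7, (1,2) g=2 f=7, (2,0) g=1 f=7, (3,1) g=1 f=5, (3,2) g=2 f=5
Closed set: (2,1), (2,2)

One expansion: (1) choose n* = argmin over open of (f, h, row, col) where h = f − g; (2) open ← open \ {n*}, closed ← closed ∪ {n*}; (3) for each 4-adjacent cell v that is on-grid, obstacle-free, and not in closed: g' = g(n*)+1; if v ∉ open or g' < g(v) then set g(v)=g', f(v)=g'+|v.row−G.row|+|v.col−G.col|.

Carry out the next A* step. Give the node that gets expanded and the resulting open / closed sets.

step 1: expand (3,2) (f=5, h=3) → closed; open now [(1,1) g=1 f=7, (1,2) g=2 f=7, (2,0) g=1 f=7, (3,1) g=1 f=5, (3,3) g=3 f=5, (4,2) g=3 f=7]

expanded=(3,2); open=[(1,1) g=1 f=7, (1,2) g=2 f=7, (2,0) g=1 f=7, (3,1) g=1 f=5, (3,3) g=3 f=5, (4,2) g=3 f=7]; closed=[(2,1), (2,2), (3,2)]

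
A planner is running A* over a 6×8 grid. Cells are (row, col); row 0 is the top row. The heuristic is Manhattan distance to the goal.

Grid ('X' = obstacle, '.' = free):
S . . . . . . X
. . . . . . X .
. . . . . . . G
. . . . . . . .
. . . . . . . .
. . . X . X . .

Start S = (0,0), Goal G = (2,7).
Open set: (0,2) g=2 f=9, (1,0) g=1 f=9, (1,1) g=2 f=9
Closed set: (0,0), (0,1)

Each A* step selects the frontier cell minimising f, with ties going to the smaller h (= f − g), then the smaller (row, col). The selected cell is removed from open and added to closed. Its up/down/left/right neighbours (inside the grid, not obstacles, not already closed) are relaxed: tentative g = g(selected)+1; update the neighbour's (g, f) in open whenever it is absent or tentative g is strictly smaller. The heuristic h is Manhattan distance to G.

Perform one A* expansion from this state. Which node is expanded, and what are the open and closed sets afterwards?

expanded=(0,2); open=[(0,3) g=3 f=9, (1,0) g=1 f=9, (1,1) g=2 f=9, (1,2) g=3 f=9]; closed=[(0,0), (0,1), (0,2)]

step 1: expand (0,2) (f=9, h=7) → closed; open now [(0,3) g=3 f=9, (1,0) g=1 f=9, (1,1) g=2 f=9, (1,2) g=3 f=9]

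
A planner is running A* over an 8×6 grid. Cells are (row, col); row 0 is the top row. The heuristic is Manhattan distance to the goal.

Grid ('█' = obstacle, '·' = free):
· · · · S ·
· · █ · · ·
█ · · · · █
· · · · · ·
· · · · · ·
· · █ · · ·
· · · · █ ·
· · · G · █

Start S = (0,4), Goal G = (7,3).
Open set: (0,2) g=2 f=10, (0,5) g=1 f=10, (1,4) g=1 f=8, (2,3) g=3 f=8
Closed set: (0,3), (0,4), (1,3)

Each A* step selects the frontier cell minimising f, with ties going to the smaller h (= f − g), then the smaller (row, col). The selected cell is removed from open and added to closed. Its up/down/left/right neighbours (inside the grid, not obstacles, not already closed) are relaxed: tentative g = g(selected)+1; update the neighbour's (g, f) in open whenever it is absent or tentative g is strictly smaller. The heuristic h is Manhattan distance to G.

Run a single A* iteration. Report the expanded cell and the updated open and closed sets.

expanded=(2,3); open=[(0,2) g=2 f=10, (0,5) g=1 f=10, (1,4) g=1 f=8, (2,2) g=4 f=10, (2,4) g=4 f=10, (3,3) g=4 f=8]; closed=[(0,3), (0,4), (1,3), (2,3)]

step 1: expand (2,3) (f=8, h=5) → closed; open now [(0,2) g=2 f=10, (0,5) g=1 f=10, (1,4) g=1 f=8, (2,2) g=4 f=10, (2,4) g=4 f=10, (3,3) g=4 f=8]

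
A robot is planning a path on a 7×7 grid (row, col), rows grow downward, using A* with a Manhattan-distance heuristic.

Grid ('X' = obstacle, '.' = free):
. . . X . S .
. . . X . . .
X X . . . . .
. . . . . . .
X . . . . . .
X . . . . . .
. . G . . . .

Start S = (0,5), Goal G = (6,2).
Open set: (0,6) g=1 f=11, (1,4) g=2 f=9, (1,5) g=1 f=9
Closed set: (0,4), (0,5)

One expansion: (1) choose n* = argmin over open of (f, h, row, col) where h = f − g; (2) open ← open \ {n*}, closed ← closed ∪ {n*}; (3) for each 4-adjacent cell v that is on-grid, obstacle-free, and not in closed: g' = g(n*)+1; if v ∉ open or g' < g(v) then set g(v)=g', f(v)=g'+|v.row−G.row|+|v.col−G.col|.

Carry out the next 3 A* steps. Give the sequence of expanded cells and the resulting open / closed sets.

order=[(1,4) → (2,4) → (2,3)]; open=[(0,6) g=1 f=11, (1,5) g=1 f=9, (2,2) g=5 f=9, (2,5) g=4 f=11, (3,3) g=5 f=9, (3,4) g=4 f=9]; closed=[(0,4), (0,5), (1,4), (2,3), (2,4)]

step 1: expand (1,4) (f=9, h=7) → closed; open now [(0,6) g=1 f=11, (1,5) g=1 f=9, (2,4) g=3 f=9]
step 2: expand (2,4) (f=9, h=6) → closed; open now [(0,6) g=1 f=11, (1,5) g=1 f=9, (2,3) g=4 f=9, (2,5) g=4 f=11, (3,4) g=4 f=9]
step 3: expand (2,3) (f=9, h=5) → closed; open now [(0,6) g=1 f=11, (1,5) g=1 f=9, (2,2) g=5 f=9, (2,5) g=4 f=11, (3,3) g=5 f=9, (3,4) g=4 f=9]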